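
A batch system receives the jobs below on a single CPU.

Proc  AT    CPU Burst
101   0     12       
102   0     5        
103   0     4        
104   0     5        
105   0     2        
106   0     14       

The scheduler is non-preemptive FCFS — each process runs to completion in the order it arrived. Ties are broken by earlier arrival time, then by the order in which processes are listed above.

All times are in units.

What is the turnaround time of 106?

Timeline: | 101 0-12 | 102 12-17 | 103 17-21 | 104 21-26 | 105 26-28 | 106 28-42 |
Completion: 101=12  102=17  103=21  104=26  105=28  106=42
Turnaround (C−A): 101=12  102=17  103=21  104=26  105=28  106=42
Turnaround(106) = completion − arrival = 42 − 0 = 42

42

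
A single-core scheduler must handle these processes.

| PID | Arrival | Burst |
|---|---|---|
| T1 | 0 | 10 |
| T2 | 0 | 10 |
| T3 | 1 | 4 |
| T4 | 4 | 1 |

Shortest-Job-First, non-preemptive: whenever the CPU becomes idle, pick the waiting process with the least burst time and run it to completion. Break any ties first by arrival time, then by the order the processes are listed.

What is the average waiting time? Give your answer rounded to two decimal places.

Schedule: | T1 0-10 | T4 10-11 | T3 11-15 | T2 15-25 |
Completion: T1=10  T2=25  T3=15  T4=11
Waiting times: T1=0, T2=15, T3=10, T4=6
Average waiting = (0+15+10+6) / 4 = 31/4 = 7.75

7.75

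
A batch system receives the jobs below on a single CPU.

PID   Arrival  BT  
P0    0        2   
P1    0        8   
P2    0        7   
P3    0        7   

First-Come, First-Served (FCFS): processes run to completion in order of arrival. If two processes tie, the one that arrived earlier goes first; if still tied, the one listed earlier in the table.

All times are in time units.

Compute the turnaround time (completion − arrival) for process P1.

10

Schedule: | P0 0-2 | P1 2-10 | P2 10-17 | P3 17-24 |
Completion: P0=2  P1=10  P2=17  P3=24
Turnaround (C−A): P0=2  P1=10  P2=17  P3=24
Turnaround(P1) = completion − arrival = 10 − 0 = 10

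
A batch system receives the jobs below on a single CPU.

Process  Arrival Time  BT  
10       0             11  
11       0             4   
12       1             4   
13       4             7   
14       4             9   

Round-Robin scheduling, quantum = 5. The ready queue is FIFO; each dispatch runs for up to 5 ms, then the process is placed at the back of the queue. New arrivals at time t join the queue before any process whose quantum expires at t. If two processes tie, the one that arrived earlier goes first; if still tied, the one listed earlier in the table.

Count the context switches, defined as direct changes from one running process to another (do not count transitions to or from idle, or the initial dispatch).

8

Gantt: | 10 0-5 | 11 5-9 | 12 9-13 | 13 13-18 | 14 18-23 | 10 23-28 | 13 28-30 | 14 30-34 | 10 34-35 |
Completion: 10=35  11=9  12=13  13=30  14=34
Turnaround (C−A): 10=35  11=9  12=12  13=26  14=30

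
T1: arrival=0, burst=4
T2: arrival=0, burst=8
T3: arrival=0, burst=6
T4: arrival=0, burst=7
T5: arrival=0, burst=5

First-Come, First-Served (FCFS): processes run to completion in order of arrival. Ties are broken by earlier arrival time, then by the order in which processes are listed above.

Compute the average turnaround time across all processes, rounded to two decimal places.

17.80

Timeline: | T1 0-4 | T2 4-12 | T3 12-18 | T4 18-25 | T5 25-30 |
Completion: T1=4  T2=12  T3=18  T4=25  T5=30
Turnaround (C−A): T1=4  T2=12  T3=18  T4=25  T5=30
Turnaround times: T1=4, T2=12, T3=18, T4=25, T5=30
Average turnaround = (4+12+18+25+30) / 5 = 89/5 = 17.80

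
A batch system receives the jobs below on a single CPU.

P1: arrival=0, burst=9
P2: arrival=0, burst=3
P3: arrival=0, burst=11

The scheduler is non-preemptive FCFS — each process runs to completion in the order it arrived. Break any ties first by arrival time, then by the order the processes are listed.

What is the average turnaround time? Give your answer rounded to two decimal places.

14.67

Gantt: | P1 0-9 | P2 9-12 | P3 12-23 |
Completion: P1=9  P2=12  P3=23
Turnaround times: P1=9, P2=12, P3=23
Average turnaround = (9+12+23) / 3 = 44/3 = 14.67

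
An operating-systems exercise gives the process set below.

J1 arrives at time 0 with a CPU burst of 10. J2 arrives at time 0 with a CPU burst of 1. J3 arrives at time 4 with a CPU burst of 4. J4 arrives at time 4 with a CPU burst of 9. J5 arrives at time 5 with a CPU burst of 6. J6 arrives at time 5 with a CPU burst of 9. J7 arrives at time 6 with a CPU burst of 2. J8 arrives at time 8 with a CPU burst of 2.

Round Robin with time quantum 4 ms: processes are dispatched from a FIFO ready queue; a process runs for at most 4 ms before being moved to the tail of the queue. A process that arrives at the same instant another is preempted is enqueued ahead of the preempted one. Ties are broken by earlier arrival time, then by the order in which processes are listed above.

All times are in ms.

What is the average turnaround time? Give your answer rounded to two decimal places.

Schedule: | J1 0-4 | J2 4-5 | J3 5-9 | J4 9-13 | J1 13-17 | J5 17-21 | J6 21-25 | J7 25-27 | J8 27-29 | J4 29-33 | J1 33-35 | J5 35-37 | J6 37-41 | J4 41-42 | J6 42-43 |
Completion: J1=35  J2=5  J3=9  J4=42  J5=37  J6=43  J7=27  J8=29
Turnaround times: J1=35, J2=5, J3=5, J4=38, J5=32, J6=38, J7=21, J8=21
Average turnaround = (35+5+5+38+32+38+21+21) / 8 = 195/8 = 24.38

24.38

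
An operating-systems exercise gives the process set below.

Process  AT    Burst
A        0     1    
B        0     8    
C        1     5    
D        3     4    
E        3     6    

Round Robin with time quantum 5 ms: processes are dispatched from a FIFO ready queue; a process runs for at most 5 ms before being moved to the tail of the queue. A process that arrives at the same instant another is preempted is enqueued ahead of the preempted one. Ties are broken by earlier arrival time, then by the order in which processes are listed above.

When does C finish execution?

Gantt: | A 0-1 | B 1-6 | C 6-11 | D 11-15 | E 15-20 | B 20-23 | E 23-24 |
Completion: A=1  B=23  C=11  D=15  E=24

11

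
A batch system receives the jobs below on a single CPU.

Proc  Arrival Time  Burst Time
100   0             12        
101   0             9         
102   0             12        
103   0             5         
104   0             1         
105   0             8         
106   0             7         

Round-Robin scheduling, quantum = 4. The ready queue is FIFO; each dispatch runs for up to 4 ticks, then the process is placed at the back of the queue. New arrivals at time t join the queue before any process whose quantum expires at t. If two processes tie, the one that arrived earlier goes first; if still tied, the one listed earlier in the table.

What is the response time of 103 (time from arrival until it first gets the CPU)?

12

Schedule: | 100 0-4 | 101 4-8 | 102 8-12 | 103 12-16 | 104 16-17 | 105 17-21 | 106 21-25 | 100 25-29 | 101 29-33 | 102 33-37 | 103 37-38 | 105 38-42 | 106 42-45 | 100 45-49 | 101 49-50 | 102 50-54 |
Completion: 100=49  101=50  102=54  103=38  104=17  105=42  106=45
Response(103) = first start − arrival = 12 − 0 = 12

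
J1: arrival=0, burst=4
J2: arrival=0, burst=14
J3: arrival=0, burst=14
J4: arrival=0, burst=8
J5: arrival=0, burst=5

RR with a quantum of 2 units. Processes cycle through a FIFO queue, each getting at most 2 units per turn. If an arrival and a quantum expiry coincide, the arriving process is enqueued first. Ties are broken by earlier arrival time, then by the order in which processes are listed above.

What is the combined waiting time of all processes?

Timeline: | J1 0-2 | J2 2-4 | J3 4-6 | J4 6-8 | J5 8-10 | J1 10-12 | J2 12-14 | J3 14-16 | J4 16-18 | J5 18-20 | J2 20-22 | J3 22-24 | J4 24-26 | J5 26-27 | J2 27-29 | J3 29-31 | J4 31-33 | J2 33-35 | J3 35-37 | J2 37-39 | J3 39-41 | J2 41-43 | J3 43-45 |
Completion: J1=12  J2=43  J3=45  J4=33  J5=27
Turnaround (C−A): J1=12  J2=43  J3=45  J4=33  J5=27
Waiting = turnaround − burst: J1=8, J2=29, J3=31, J4=25, J5=22
Total waiting = 8 + 29 + 31 + 25 + 22 = 115

115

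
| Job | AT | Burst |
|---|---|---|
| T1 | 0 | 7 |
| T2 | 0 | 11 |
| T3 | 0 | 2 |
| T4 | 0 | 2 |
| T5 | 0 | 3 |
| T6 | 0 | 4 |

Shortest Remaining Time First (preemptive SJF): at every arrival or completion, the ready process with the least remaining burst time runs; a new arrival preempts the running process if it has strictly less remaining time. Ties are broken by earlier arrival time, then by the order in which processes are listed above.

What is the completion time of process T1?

18

Timeline: | T3 0-2 | T4 2-4 | T5 4-7 | T6 7-11 | T1 11-18 | T2 18-29 |
Completion: T1=18  T2=29  T3=2  T4=4  T5=7  T6=11
Turnaround (C−A): T1=18  T2=29  T3=2  T4=4  T5=7  T6=11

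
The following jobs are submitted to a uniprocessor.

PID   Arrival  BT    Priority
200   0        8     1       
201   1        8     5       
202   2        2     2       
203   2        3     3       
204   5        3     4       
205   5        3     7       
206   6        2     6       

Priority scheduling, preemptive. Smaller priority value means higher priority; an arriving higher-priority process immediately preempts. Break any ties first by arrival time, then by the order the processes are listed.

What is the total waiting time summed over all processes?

76

Timeline: | 200 0-8 | 202 8-10 | 203 10-13 | 204 13-16 | 201 16-24 | 206 24-26 | 205 26-29 |
Completion: 200=8  201=24  202=10  203=13  204=16  205=29  206=26
Turnaround (C−A): 200=8  201=23  202=8  203=11  204=11  205=24  206=20
Waiting = turnaround − burst: 200=0, 201=15, 202=6, 203=8, 204=8, 205=21, 206=18
Total waiting = 0 + 15 + 6 + 8 + 8 + 21 + 18 = 76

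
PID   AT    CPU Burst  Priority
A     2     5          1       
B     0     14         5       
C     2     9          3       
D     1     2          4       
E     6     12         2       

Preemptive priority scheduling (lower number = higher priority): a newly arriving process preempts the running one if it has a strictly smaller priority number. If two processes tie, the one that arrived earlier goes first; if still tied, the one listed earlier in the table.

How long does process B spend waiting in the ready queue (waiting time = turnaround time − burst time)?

28

Schedule: | B 0-1 | D 1-2 | A 2-7 | E 7-19 | C 19-28 | D 28-29 | B 29-42 |
Completion: A=7  B=42  C=28  D=29  E=19
Waiting(B) = turnaround − burst = 42 − 14 = 28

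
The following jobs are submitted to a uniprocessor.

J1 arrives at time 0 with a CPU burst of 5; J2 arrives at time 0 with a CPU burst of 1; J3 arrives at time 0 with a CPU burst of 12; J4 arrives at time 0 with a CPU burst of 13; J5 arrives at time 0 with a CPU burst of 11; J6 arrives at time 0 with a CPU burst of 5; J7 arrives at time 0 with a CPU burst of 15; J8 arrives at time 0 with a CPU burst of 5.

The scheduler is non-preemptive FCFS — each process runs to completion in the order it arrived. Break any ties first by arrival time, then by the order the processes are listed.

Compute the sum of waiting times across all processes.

Gantt: | J1 0-5 | J2 5-6 | J3 6-18 | J4 18-31 | J5 31-42 | J6 42-47 | J7 47-62 | J8 62-67 |
Completion: J1=5  J2=6  J3=18  J4=31  J5=42  J6=47  J7=62  J8=67
Turnaround (C−A): J1=5  J2=6  J3=18  J4=31  J5=42  J6=47  J7=62  J8=67
Waiting = turnaround − burst: J1=0, J2=5, J3=6, J4=18, J5=31, J6=42, J7=47, J8=62
Total waiting = 0 + 5 + 6 + 18 + 31 + 42 + 47 + 62 = 211

211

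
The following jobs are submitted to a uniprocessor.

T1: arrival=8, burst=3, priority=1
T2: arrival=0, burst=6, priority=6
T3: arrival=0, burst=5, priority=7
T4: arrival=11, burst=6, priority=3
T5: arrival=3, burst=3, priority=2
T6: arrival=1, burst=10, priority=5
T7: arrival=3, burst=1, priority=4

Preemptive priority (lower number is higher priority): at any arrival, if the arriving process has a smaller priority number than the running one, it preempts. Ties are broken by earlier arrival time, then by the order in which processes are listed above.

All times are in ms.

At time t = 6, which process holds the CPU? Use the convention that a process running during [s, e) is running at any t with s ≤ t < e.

T7

Gantt: | T2 0-1 | T6 1-3 | T5 3-6 | T7 6-7 | T6 7-8 | T1 8-11 | T4 11-17 | T6 17-24 | T2 24-29 | T3 29-34 |
Completion: T1=11  T2=29  T3=34  T4=17  T5=6  T6=24  T7=7
Turnaround (C−A): T1=3  T2=29  T3=34  T4=6  T5=3  T6=23  T7=4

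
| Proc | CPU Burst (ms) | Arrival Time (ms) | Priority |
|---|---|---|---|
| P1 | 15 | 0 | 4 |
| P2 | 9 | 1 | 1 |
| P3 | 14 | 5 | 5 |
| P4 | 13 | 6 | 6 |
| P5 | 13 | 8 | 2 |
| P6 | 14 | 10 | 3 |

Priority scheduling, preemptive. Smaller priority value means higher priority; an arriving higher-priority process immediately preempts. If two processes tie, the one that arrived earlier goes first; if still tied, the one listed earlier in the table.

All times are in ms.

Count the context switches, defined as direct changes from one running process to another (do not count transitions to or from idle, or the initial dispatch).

6

Timeline: | P1 0-1 | P2 1-10 | P5 10-23 | P6 23-37 | P1 37-51 | P3 51-65 | P4 65-78 |
Completion: P1=51  P2=10  P3=65  P4=78  P5=23  P6=37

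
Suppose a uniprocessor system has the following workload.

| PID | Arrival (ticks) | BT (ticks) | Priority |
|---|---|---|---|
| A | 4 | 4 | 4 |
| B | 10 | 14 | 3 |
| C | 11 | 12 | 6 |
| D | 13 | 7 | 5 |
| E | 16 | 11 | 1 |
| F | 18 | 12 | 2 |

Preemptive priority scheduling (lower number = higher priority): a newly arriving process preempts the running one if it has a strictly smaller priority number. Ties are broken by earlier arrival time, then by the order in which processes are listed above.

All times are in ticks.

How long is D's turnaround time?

41

Gantt: | idle 0-4 | A 4-8 | idle 8-10 | B 10-16 | E 16-27 | F 27-39 | B 39-47 | D 47-54 | C 54-66 |
Completion: A=8  B=47  C=66  D=54  E=27  F=39
Turnaround (C−A): A=4  B=37  C=55  D=41  E=11  F=21
Turnaround(D) = completion − arrival = 54 − 13 = 41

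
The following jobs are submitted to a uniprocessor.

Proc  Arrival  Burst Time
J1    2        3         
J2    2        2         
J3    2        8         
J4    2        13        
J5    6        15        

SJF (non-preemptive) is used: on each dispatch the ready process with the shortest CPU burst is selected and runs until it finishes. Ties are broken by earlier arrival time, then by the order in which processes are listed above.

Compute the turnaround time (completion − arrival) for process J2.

Timeline: | idle 0-2 | J2 2-4 | J1 4-7 | J3 7-15 | J4 15-28 | J5 28-43 |
Completion: J1=7  J2=4  J3=15  J4=28  J5=43
Turnaround (C−A): J1=5  J2=2  J3=13  J4=26  J5=37
Turnaround(J2) = completion − arrival = 4 − 2 = 2

2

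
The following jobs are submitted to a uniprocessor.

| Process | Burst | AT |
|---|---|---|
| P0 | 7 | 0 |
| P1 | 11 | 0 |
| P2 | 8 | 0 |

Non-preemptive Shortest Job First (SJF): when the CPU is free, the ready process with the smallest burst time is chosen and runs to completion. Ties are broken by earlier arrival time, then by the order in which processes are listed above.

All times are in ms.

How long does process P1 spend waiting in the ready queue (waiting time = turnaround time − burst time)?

15

Timeline: | P0 0-7 | P2 7-15 | P1 15-26 |
Completion: P0=7  P1=26  P2=15
Turnaround (C−A): P0=7  P1=26  P2=15
Waiting(P1) = turnaround − burst = 26 − 11 = 15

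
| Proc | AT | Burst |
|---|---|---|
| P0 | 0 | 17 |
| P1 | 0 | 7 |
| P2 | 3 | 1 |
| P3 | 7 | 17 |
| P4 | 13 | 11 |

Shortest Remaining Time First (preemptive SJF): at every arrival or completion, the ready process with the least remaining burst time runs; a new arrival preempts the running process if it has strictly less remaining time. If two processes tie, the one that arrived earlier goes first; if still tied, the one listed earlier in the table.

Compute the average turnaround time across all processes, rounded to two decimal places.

Timeline: | P1 0-3 | P2 3-4 | P1 4-8 | P0 8-13 | P4 13-24 | P0 24-36 | P3 36-53 |
Completion: P0=36  P1=8  P2=4  P3=53  P4=24
Turnaround times: P0=36, P1=8, P2=1, P3=46, P4=11
Average turnaround = (36+8+1+46+11) / 5 = 102/5 = 20.40

20.40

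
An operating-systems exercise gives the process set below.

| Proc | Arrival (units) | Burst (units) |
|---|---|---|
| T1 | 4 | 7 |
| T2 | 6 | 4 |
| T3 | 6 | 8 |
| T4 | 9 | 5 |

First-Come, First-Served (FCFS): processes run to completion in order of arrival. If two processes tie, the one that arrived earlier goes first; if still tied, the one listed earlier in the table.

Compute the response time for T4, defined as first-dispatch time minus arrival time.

Gantt: | idle 0-4 | T1 4-11 | T2 11-15 | T3 15-23 | T4 23-28 |
Completion: T1=11  T2=15  T3=23  T4=28
Turnaround (C−A): T1=7  T2=9  T3=17  T4=19
Response(T4) = first start − arrival = 23 − 9 = 14

14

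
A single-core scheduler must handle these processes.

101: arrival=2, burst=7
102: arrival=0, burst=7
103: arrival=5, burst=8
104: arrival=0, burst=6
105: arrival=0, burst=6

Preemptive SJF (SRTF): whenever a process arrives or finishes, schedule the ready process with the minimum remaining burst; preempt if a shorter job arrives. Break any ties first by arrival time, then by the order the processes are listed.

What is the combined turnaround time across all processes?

Timeline: | 104 0-6 | 105 6-12 | 102 12-19 | 101 19-26 | 103 26-34 |
Completion: 101=26  102=19  103=34  104=6  105=12
Turnaround (C−A): 101=24  102=19  103=29  104=6  105=12
Turnaround = completion − arrival: 101=24, 102=19, 103=29, 104=6, 105=12
Total turnaround = 24 + 19 + 29 + 6 + 12 = 90

90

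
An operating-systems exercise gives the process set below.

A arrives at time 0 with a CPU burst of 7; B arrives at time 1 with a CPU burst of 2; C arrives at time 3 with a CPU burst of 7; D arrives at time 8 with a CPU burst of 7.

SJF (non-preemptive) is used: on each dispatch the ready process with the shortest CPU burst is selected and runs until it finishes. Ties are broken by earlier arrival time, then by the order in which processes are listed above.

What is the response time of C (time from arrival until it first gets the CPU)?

Schedule: | A 0-7 | B 7-9 | C 9-16 | D 16-23 |
Completion: A=7  B=9  C=16  D=23
Turnaround (C−A): A=7  B=8  C=13  D=15
Response(C) = first start − arrival = 9 − 3 = 6

6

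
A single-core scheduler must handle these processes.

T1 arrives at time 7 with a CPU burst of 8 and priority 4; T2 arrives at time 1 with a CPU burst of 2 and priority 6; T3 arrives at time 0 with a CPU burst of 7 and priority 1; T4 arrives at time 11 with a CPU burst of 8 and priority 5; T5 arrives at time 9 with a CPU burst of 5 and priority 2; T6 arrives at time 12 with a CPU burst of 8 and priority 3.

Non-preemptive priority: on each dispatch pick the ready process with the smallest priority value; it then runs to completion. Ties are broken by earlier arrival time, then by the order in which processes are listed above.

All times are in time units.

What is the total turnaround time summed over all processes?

104

Gantt: | T3 0-7 | T1 7-15 | T5 15-20 | T6 20-28 | T4 28-36 | T2 36-38 |
Completion: T1=15  T2=38  T3=7  T4=36  T5=20  T6=28
Turnaround = completion − arrival: T1=8, T2=37, T3=7, T4=25, T5=11, T6=16
Total turnaround = 8 + 37 + 7 + 25 + 11 + 16 = 104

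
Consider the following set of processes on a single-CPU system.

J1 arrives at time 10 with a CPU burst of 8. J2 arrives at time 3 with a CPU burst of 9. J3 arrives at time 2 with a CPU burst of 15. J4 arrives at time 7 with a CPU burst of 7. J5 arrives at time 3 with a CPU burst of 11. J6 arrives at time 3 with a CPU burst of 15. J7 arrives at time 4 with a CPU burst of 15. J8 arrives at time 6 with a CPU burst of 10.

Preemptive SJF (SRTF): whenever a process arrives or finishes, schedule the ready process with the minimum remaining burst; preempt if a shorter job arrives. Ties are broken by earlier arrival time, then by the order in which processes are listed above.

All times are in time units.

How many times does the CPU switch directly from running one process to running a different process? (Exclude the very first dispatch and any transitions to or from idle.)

Timeline: | idle 0-2 | J3 2-3 | J2 3-12 | J4 12-19 | J1 19-27 | J8 27-37 | J5 37-48 | J3 48-62 | J6 62-77 | J7 77-92 |
Completion: J1=27  J2=12  J3=62  J4=19  J5=48  J6=77  J7=92  J8=37
Turnaround (C−A): J1=17  J2=9  J3=60  J4=12  J5=45  J6=74  J7=88  J8=31

8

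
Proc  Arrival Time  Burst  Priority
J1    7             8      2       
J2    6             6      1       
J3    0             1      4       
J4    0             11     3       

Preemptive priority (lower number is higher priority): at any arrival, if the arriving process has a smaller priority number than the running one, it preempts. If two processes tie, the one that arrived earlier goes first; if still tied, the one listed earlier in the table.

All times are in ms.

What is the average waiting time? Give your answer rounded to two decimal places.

Schedule: | J4 0-6 | J2 6-12 | J1 12-20 | J4 20-25 | J3 25-26 |
Completion: J1=20  J2=12  J3=26  J4=25
Waiting times: J1=5, J2=0, J3=25, J4=14
Average waiting = (5+0+25+14) / 4 = 44/4 = 11.00

11.00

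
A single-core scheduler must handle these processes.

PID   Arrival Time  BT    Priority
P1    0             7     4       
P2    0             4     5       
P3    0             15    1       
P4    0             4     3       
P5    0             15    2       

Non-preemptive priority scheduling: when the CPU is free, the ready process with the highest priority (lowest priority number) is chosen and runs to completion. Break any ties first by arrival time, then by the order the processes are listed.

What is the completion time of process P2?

Schedule: | P3 0-15 | P5 15-30 | P4 30-34 | P1 34-41 | P2 41-45 |
Completion: P1=41  P2=45  P3=15  P4=34  P5=30

45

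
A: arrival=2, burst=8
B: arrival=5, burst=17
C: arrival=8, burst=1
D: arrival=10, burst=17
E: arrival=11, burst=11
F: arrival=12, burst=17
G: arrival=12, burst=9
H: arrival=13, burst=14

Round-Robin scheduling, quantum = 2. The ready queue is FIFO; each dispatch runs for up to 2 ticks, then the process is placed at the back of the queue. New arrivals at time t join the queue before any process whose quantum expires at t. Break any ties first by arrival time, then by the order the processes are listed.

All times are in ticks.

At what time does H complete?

89

Schedule: | idle 0-2 | A 2-6 | B 6-8 | A 8-10 | C 10-11 | B 11-13 | D 13-15 | A 15-17 | E 17-19 | F 19-21 | G 21-23 | H 23-25 | B 25-27 | D 27-29 | E 29-31 | F 31-33 | G 33-35 | H 35-37 | B 37-39 | D 39-41 | E 41-43 | F 43-45 | G 45-47 | H 47-49 | B 49-51 | D 51-53 | E 53-55 | F 55-57 | G 57-59 | H 59-61 | B 61-63 | D 63-65 | E 65-67 | F 67-69 | G 69-70 | H 70-72 | B 72-74 | D 74-76 | E 76-77 | F 77-79 | H 79-81 | B 81-83 | D 83-85 | F 85-87 | H 87-89 | B 89-90 | D 90-92 | F 92-94 | D 94-95 | F 95-96 |
Completion: A=17  B=90  C=11  D=95  E=77  F=96  G=70  H=89
Turnaround (C−A): A=15  B=85  C=3  D=85  E=66  F=84  G=58  H=76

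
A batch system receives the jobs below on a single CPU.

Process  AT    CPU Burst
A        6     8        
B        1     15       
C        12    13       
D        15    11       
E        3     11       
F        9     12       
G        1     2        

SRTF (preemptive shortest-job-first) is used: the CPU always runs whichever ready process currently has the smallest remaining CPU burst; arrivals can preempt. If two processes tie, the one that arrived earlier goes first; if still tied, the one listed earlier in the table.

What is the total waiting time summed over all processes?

129

Gantt: | idle 0-1 | G 1-3 | E 3-14 | A 14-22 | D 22-33 | F 33-45 | C 45-58 | B 58-73 |
Completion: A=22  B=73  C=58  D=33  E=14  F=45  G=3
Waiting = turnaround − burst: A=8, B=57, C=33, D=7, E=0, F=24, G=0
Total waiting = 8 + 57 + 33 + 7 + 0 + 24 + 0 = 129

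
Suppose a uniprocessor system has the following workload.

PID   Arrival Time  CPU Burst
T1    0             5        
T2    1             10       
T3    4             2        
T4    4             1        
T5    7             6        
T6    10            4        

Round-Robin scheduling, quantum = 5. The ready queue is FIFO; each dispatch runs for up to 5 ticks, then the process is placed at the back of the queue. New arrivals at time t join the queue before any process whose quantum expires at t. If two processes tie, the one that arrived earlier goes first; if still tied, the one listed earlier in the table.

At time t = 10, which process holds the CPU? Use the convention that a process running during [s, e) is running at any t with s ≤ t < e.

Timeline: | T1 0-5 | T2 5-10 | T3 10-12 | T4 12-13 | T5 13-18 | T6 18-22 | T2 22-27 | T5 27-28 |
Completion: T1=5  T2=27  T3=12  T4=13  T5=28  T6=22

T3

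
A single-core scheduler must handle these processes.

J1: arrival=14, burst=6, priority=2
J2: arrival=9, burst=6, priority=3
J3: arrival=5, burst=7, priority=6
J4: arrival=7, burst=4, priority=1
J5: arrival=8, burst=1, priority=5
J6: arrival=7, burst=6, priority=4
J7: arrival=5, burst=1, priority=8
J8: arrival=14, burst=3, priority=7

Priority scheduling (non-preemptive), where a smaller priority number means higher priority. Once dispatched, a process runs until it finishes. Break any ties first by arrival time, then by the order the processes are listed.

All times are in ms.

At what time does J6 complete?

Schedule: | idle 0-5 | J3 5-12 | J4 12-16 | J1 16-22 | J2 22-28 | J6 28-34 | J5 34-35 | J8 35-38 | J7 38-39 |
Completion: J1=22  J2=28  J3=12  J4=16  J5=35  J6=34  J7=39  J8=38

34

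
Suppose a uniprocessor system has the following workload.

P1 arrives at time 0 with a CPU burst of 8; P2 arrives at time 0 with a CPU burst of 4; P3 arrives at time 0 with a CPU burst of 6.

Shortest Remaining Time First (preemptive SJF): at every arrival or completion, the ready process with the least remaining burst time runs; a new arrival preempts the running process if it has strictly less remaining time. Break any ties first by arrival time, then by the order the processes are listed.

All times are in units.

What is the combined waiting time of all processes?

14

Schedule: | P2 0-4 | P3 4-10 | P1 10-18 |
Completion: P1=18  P2=4  P3=10
Waiting = turnaround − burst: P1=10, P2=0, P3=4
Total waiting = 10 + 0 + 4 = 14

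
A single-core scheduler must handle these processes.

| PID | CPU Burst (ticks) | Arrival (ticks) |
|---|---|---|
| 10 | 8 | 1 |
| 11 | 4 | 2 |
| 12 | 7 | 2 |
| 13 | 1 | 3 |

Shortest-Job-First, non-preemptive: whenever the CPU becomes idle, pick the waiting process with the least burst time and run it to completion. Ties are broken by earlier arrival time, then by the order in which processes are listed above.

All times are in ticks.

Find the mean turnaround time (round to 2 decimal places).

Schedule: | idle 0-1 | 10 1-9 | 13 9-10 | 11 10-14 | 12 14-21 |
Completion: 10=9  11=14  12=21  13=10
Turnaround times: 10=8, 11=12, 12=19, 13=7
Average turnaround = (8+12+19+7) / 4 = 46/4 = 11.50

11.50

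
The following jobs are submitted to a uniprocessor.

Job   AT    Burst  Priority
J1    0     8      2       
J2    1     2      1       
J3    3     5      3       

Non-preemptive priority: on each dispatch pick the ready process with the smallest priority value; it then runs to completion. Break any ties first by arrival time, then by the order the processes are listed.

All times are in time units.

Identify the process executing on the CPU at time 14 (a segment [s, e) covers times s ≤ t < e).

Timeline: | J1 0-8 | J2 8-10 | J3 10-15 |
Completion: J1=8  J2=10  J3=15

J3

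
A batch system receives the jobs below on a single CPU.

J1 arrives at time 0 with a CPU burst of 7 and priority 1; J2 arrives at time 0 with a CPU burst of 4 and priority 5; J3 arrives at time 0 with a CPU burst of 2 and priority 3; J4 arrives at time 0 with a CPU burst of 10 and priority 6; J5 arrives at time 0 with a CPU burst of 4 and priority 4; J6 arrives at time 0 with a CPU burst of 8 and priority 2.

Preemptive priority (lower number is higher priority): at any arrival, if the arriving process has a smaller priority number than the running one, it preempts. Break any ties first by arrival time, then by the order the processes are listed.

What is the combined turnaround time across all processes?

120

Timeline: | J1 0-7 | J6 7-15 | J3 15-17 | J5 17-21 | J2 21-25 | J4 25-35 |
Completion: J1=7  J2=25  J3=17  J4=35  J5=21  J6=15
Turnaround = completion − arrival: J1=7, J2=25, J3=17, J4=35, J5=21, J6=15
Total turnaround = 7 + 25 + 17 + 35 + 21 + 15 = 120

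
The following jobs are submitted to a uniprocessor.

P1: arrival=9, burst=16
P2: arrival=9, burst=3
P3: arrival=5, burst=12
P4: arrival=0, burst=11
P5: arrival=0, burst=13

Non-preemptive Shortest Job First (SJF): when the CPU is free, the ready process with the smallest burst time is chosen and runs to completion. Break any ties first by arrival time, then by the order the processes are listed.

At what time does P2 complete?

14

Gantt: | P4 0-11 | P2 11-14 | P3 14-26 | P5 26-39 | P1 39-55 |
Completion: P1=55  P2=14  P3=26  P4=11  P5=39
Turnaround (C−A): P1=46  P2=5  P3=21  P4=11  P5=39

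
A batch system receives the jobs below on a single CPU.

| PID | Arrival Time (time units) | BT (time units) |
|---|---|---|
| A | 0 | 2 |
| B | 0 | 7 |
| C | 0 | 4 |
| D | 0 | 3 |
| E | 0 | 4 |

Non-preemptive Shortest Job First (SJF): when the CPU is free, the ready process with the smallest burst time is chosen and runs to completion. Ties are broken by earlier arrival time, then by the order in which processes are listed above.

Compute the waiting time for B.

Schedule: | A 0-2 | D 2-5 | C 5-9 | E 9-13 | B 13-20 |
Completion: A=2  B=20  C=9  D=5  E=13
Turnaround (C−A): A=2  B=20  C=9  D=5  E=13
Waiting(B) = turnaround − burst = 20 − 7 = 13

13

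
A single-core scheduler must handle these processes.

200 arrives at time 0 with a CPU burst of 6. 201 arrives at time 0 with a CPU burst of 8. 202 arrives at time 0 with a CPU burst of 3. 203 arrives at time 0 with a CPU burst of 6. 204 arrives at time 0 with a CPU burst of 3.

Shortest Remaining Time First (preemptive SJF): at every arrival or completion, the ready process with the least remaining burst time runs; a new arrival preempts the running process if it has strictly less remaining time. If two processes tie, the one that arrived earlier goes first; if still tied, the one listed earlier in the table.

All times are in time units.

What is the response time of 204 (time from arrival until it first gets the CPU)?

3

Gantt: | 202 0-3 | 204 3-6 | 200 6-12 | 203 12-18 | 201 18-26 |
Completion: 200=12  201=26  202=3  203=18  204=6
Turnaround (C−A): 200=12  201=26  202=3  203=18  204=6
Response(204) = first start − arrival = 3 − 0 = 3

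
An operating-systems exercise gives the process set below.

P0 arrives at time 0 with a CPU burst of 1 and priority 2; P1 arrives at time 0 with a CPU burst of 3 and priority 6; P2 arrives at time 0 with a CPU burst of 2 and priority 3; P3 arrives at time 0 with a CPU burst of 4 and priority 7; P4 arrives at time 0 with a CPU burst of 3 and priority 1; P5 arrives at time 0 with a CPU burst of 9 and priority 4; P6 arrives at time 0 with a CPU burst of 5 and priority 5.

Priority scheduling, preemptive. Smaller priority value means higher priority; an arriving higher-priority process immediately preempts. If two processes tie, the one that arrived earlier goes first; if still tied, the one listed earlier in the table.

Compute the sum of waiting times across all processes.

71

Schedule: | P4 0-3 | P0 3-4 | P2 4-6 | P5 6-15 | P6 15-20 | P1 20-23 | P3 23-27 |
Completion: P0=4  P1=23  P2=6  P3=27  P4=3  P5=15  P6=20
Turnaround (C−A): P0=4  P1=23  P2=6  P3=27  P4=3  P5=15  P6=20
Waiting = turnaround − burst: P0=3, P1=20, P2=4, P3=23, P4=0, P5=6, P6=15
Total waiting = 3 + 20 + 4 + 23 + 0 + 6 + 15 = 71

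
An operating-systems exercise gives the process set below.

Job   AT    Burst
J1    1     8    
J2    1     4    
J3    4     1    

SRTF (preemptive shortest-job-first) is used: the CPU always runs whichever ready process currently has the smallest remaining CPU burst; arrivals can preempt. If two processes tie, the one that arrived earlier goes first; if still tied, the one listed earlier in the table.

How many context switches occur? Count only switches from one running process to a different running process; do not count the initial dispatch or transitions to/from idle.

Schedule: | idle 0-1 | J2 1-5 | J3 5-6 | J1 6-14 |
Completion: J1=14  J2=5  J3=6
Turnaround (C−A): J1=13  J2=4  J3=2

2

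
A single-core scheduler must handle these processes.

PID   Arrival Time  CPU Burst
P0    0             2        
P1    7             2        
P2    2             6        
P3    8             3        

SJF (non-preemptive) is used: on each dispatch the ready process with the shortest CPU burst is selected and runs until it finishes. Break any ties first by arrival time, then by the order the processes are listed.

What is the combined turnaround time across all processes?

Gantt: | P0 0-2 | P2 2-8 | P1 8-10 | P3 10-13 |
Completion: P0=2  P1=10  P2=8  P3=13
Turnaround = completion − arrival: P0=2, P1=3, P2=6, P3=5
Total turnaround = 2 + 3 + 6 + 5 = 16

16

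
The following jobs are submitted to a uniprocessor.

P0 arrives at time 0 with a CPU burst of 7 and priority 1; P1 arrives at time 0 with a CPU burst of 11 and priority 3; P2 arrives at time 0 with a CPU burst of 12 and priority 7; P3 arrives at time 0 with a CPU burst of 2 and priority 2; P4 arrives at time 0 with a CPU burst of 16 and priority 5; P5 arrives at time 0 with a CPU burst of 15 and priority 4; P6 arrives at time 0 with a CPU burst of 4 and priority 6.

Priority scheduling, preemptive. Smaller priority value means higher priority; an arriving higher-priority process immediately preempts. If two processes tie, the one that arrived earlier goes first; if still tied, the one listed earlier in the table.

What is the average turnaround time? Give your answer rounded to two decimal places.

34.86

Timeline: | P0 0-7 | P3 7-9 | P1 9-20 | P5 20-35 | P4 35-51 | P6 51-55 | P2 55-67 |
Completion: P0=7  P1=20  P2=67  P3=9  P4=51  P5=35  P6=55
Turnaround times: P0=7, P1=20, P2=67, P3=9, P4=51, P5=35, P6=55
Average turnaround = (7+20+67+9+51+35+55) / 7 = 244/7 = 34.86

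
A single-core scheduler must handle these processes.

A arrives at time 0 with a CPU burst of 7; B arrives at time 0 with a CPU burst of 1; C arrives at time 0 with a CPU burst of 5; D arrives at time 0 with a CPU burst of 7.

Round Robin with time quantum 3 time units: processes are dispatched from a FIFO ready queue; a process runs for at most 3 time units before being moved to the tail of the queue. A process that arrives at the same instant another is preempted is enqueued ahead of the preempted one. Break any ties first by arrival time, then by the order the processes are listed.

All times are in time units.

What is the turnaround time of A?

19

Timeline: | A 0-3 | B 3-4 | C 4-7 | D 7-10 | A 10-13 | C 13-15 | D 15-18 | A 18-19 | D 19-20 |
Completion: A=19  B=4  C=15  D=20
Turnaround(A) = completion − arrival = 19 − 0 = 19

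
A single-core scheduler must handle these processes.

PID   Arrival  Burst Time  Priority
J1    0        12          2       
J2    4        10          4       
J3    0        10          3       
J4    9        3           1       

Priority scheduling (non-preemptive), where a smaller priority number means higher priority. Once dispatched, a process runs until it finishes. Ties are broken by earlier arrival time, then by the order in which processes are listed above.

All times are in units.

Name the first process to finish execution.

J1

Timeline: | J1 0-12 | J4 12-15 | J3 15-25 | J2 25-35 |
Completion: J1=12  J2=35  J3=25  J4=15
Finish order: J1 → J4 → J3 → J2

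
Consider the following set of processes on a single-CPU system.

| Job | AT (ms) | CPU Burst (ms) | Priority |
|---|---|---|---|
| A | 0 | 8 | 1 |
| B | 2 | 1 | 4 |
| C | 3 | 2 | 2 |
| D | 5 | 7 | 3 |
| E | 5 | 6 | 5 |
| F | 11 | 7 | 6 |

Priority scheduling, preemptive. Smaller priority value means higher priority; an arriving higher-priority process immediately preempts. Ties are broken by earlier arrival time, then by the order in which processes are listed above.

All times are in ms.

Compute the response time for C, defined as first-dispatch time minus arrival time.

5

Gantt: | A 0-8 | C 8-10 | D 10-17 | B 17-18 | E 18-24 | F 24-31 |
Completion: A=8  B=18  C=10  D=17  E=24  F=31
Turnaround (C−A): A=8  B=16  C=7  D=12  E=19  F=20
Response(C) = first start − arrival = 8 − 3 = 5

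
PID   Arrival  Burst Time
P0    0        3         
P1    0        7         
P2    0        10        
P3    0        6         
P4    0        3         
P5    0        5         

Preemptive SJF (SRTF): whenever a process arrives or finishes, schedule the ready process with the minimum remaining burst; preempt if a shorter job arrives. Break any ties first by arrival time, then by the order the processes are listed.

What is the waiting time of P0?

Schedule: | P0 0-3 | P4 3-6 | P5 6-11 | P3 11-17 | P1 17-24 | P2 24-34 |
Completion: P0=3  P1=24  P2=34  P3=17  P4=6  P5=11
Waiting(P0) = turnaround − burst = 3 − 3 = 0

0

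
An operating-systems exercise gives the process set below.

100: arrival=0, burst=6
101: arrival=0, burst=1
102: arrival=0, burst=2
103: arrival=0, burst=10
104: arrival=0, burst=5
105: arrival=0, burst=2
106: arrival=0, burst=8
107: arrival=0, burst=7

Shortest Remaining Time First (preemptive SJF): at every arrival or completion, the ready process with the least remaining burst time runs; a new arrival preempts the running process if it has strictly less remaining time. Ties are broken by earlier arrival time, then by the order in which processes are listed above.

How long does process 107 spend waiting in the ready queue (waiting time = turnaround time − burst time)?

Gantt: | 101 0-1 | 102 1-3 | 105 3-5 | 104 5-10 | 100 10-16 | 107 16-23 | 106 23-31 | 103 31-41 |
Completion: 100=16  101=1  102=3  103=41  104=10  105=5  106=31  107=23
Waiting(107) = turnaround − burst = 23 − 7 = 16

16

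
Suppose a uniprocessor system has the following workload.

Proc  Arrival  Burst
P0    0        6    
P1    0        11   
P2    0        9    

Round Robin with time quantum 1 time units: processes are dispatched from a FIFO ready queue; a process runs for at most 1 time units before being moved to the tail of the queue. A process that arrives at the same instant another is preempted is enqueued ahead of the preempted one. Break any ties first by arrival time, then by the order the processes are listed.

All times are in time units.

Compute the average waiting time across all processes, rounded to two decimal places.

13.33

Schedule: | P0 0-1 | P1 1-2 | P2 2-3 | P0 3-4 | P1 4-5 | P2 5-6 | P0 6-7 | P1 7-8 | P2 8-9 | P0 9-10 | P1 10-11 | P2 11-12 | P0 12-13 | P1 13-14 | P2 14-15 | P0 15-16 | P1 16-17 | P2 17-18 | P1 18-19 | P2 19-20 | P1 20-21 | P2 21-22 | P1 22-23 | P2 23-24 | P1 24-26 |
Completion: P0=16  P1=26  P2=24
Waiting times: P0=10, P1=15, P2=15
Average waiting = (10+15+15) / 3 = 40/3 = 13.33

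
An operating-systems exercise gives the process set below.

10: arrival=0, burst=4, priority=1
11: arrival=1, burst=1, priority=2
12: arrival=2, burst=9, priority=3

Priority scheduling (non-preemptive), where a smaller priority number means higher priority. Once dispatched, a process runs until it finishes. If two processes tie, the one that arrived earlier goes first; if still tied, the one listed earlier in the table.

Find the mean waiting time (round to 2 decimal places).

Schedule: | 10 0-4 | 11 4-5 | 12 5-14 |
Completion: 10=4  11=5  12=14
Waiting times: 10=0, 11=3, 12=3
Average waiting = (0+3+3) / 3 = 6/3 = 2.00

2.00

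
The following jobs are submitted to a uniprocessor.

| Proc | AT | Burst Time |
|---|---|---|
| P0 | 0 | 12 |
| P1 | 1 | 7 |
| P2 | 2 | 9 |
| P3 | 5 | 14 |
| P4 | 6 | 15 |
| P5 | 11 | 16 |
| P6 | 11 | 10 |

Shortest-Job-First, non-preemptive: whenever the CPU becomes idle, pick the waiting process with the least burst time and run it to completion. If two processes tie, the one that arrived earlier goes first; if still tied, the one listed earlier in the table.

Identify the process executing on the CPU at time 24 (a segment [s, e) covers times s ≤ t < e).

P2

Schedule: | P0 0-12 | P1 12-19 | P2 19-28 | P6 28-38 | P3 38-52 | P4 52-67 | P5 67-83 |
Completion: P0=12  P1=19  P2=28  P3=52  P4=67  P5=83  P6=38
Turnaround (C−A): P0=12  P1=18  P2=26  P3=47  P4=61  P5=72  P6=27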